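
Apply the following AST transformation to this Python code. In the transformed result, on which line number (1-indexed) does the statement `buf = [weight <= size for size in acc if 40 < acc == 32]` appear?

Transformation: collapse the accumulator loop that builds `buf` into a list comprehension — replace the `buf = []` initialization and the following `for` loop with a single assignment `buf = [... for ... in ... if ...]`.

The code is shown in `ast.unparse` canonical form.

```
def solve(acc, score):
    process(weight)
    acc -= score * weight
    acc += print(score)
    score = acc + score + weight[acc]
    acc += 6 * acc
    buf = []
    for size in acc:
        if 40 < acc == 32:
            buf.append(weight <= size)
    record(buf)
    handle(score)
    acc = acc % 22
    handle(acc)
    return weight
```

Transformed code:
def solve(acc, score):
    process(weight)
    acc -= score * weight
    acc += print(score)
    score = acc + score + weight[acc]
    acc += 6 * acc
    buf = [weight <= size for size in acc if 40 < acc == 32]
    record(buf)
    handle(score)
    acc = acc % 22
    handle(acc)
    return weight

7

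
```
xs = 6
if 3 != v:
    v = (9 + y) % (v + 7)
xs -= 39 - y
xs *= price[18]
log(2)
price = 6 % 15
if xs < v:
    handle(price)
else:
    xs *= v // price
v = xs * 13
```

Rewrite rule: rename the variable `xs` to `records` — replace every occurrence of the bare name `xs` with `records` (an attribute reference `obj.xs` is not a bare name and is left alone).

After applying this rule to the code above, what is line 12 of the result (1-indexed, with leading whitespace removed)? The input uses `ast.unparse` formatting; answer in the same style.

v = records * 13

Transformed code:
records = 6
if 3 != v:
    v = (9 + y) % (v + 7)
records -= 39 - y
records *= price[18]
log(2)
price = 6 % 15
if records < v:
    handle(price)
else:
    records *= v // price
v = records * 13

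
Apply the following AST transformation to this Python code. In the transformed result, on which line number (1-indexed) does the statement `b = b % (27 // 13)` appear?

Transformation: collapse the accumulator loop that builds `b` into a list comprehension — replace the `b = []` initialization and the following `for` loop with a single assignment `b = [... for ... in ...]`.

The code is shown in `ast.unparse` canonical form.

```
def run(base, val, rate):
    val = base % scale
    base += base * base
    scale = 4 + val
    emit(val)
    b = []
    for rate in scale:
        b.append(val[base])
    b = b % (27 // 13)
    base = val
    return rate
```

Transformed code:
def run(base, val, rate):
    val = base % scale
    base += base * base
    scale = 4 + val
    emit(val)
    b = [val[base] for rate in scale]
    b = b % (27 // 13)
    base = val
    return rate

7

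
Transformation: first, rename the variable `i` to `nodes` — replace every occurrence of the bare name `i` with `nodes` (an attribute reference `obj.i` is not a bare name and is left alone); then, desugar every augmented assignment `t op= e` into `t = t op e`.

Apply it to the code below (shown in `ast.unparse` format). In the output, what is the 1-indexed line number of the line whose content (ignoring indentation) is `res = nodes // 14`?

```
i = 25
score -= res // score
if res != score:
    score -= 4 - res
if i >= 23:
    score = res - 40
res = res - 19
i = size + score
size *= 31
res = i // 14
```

10

Transformed code:
nodes = 25
score = score - res // score
if res != score:
    score = score - (4 - res)
if nodes >= 23:
    score = res - 40
res = res - 19
nodes = size + score
size = size * 31
res = nodes // 14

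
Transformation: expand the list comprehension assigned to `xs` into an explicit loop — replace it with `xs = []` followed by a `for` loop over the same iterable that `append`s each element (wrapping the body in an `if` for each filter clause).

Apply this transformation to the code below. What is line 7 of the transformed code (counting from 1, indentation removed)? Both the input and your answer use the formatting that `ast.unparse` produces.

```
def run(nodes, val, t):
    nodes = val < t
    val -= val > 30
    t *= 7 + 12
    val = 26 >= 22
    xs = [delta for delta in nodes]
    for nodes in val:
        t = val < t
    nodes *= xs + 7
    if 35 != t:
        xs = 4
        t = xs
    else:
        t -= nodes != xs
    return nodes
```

for delta in nodes:

Transformed code:
def run(nodes, val, t):
    nodes = val < t
    val -= val > 30
    t *= 7 + 12
    val = 26 >= 22
    xs = []
    for delta in nodes:
        xs.append(delta)
    for nodes in val:
        t = val < t
    nodes *= xs + 7
    if 35 != t:
        xs = 4
        t = xs
    else:
        t -= nodes != xs
    return nodes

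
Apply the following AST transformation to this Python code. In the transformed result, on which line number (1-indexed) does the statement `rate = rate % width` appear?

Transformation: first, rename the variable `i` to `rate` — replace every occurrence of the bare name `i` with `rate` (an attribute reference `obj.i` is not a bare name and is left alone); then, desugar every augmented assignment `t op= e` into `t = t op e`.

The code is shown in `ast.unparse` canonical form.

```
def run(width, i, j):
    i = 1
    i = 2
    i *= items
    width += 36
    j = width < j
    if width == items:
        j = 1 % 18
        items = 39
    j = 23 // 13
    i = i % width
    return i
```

11

Transformed code:
def run(width, rate, j):
    rate = 1
    rate = 2
    rate = rate * items
    width = width + 36
    j = width < j
    if width == items:
        j = 1 % 18
        items = 39
    j = 23 // 13
    rate = rate % width
    return rate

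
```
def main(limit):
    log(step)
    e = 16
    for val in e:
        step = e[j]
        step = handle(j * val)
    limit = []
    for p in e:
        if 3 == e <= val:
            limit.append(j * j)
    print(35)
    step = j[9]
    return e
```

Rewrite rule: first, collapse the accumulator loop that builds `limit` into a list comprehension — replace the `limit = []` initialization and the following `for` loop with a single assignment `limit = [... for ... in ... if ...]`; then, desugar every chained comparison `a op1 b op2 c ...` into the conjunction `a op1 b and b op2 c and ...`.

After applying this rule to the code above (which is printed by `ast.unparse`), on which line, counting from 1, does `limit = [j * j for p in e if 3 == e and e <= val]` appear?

7

Transformed code:
def main(limit):
    log(step)
    e = 16
    for val in e:
        step = e[j]
        step = handle(j * val)
    limit = [j * j for p in e if 3 == e and e <= val]
    print(35)
    step = j[9]
    return e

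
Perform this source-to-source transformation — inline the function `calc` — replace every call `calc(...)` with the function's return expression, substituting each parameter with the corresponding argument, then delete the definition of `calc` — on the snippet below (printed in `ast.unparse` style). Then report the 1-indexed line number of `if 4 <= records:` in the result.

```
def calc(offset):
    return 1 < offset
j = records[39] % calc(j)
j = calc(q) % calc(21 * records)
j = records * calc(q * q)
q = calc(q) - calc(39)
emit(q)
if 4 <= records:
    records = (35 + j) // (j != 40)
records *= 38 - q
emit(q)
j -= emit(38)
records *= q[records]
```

6

Transformed code:
j = records[39] % (1 < j)
j = (1 < q) % (1 < 21 * records)
j = records * (1 < q * q)
q = (1 < q) - (1 < 39)
emit(q)
if 4 <= records:
    records = (35 + j) // (j != 40)
records *= 38 - q
emit(q)
j -= emit(38)
records *= q[records]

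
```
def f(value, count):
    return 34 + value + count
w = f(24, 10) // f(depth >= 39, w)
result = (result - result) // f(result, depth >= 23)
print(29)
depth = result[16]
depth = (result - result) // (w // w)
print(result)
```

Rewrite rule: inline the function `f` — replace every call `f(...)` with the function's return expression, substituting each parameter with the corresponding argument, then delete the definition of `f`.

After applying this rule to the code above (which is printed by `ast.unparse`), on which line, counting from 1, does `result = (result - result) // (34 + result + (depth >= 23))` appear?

2

Transformed code:
w = (34 + 24 + 10) // (34 + (depth >= 39) + w)
result = (result - result) // (34 + result + (depth >= 23))
print(29)
depth = result[16]
depth = (result - result) // (w // w)
print(result)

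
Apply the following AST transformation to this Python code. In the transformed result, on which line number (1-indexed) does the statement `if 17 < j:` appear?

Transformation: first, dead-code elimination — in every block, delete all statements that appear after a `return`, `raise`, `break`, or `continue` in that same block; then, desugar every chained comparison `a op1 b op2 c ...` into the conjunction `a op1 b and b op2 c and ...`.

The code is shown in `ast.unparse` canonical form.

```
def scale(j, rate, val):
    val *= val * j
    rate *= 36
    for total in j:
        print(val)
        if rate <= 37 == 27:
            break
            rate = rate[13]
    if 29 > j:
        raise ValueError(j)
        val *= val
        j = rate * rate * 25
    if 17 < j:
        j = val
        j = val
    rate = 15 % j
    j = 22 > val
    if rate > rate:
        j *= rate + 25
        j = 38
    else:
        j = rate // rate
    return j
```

10

Transformed code:
def scale(j, rate, val):
    val *= val * j
    rate *= 36
    for total in j:
        print(val)
        if rate <= 37 and 37 == 27:
            break
    if 29 > j:
        raise ValueError(j)
    if 17 < j:
        j = val
        j = val
    rate = 15 % j
    j = 22 > val
    if rate > rate:
        j *= rate + 25
        j = 38
    else:
        j = rate // rate
    return j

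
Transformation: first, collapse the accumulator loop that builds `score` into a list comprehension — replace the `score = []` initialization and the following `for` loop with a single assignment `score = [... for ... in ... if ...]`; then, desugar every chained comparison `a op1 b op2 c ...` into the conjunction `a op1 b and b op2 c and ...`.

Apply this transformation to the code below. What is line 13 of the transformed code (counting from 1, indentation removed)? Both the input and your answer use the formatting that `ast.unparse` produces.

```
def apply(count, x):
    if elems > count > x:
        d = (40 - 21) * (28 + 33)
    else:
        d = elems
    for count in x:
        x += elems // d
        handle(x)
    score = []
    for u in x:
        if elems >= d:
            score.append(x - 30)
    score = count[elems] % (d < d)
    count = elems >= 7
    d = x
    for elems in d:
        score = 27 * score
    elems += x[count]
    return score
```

for elems in d:

Transformed code:
def apply(count, x):
    if elems > count and count > x:
        d = (40 - 21) * (28 + 33)
    else:
        d = elems
    for count in x:
        x += elems // d
        handle(x)
    score = [x - 30 for u in x if elems >= d]
    score = count[elems] % (d < d)
    count = elems >= 7
    d = x
    for elems in d:
        score = 27 * score
    elems += x[count]
    return score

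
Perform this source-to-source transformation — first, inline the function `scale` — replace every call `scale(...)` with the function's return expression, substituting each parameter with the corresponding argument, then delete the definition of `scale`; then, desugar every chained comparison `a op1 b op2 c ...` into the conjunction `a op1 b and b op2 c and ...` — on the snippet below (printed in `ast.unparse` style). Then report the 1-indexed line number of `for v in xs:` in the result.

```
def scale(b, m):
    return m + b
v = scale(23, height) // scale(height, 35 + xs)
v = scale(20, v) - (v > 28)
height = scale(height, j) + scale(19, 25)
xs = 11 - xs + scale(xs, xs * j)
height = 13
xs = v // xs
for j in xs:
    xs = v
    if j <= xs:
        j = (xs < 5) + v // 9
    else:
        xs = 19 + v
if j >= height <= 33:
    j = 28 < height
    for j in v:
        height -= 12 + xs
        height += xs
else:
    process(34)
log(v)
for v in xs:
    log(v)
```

21

Transformed code:
v = (height + 23) // (35 + xs + height)
v = v + 20 - (v > 28)
height = j + height + (25 + 19)
xs = 11 - xs + (xs * j + xs)
height = 13
xs = v // xs
for j in xs:
    xs = v
    if j <= xs:
        j = (xs < 5) + v // 9
    else:
        xs = 19 + v
if j >= height and height <= 33:
    j = 28 < height
    for j in v:
        height -= 12 + xs
        height += xs
else:
    process(34)
log(v)
for v in xs:
    log(v)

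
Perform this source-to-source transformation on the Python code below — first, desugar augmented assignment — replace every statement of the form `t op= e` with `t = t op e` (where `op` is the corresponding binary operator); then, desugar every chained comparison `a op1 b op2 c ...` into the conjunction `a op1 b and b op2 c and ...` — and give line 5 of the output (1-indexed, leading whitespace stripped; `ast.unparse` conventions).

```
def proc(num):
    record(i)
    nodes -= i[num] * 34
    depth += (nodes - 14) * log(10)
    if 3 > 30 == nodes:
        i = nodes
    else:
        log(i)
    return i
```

Transformed code:
def proc(num):
    record(i)
    nodes = nodes - i[num] * 34
    depth = depth + (nodes - 14) * log(10)
    if 3 > 30 and 30 == nodes:
        i = nodes
    else:
        log(i)
    return i

if 3 > 30 and 30 == nodes:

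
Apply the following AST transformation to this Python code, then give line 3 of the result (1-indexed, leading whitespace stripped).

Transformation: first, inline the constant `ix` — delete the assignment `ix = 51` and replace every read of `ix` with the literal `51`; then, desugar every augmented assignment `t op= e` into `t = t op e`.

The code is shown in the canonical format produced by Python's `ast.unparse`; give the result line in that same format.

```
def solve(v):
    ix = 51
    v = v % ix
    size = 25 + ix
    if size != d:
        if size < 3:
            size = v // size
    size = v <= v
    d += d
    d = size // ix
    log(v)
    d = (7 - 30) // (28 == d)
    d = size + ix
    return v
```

size = 25 + 51

Transformed code:
def solve(v):
    v = v % 51
    size = 25 + 51
    if size != d:
        if size < 3:
            size = v // size
    size = v <= v
    d = d + d
    d = size // 51
    log(v)
    d = (7 - 30) // (28 == d)
    d = size + 51
    return v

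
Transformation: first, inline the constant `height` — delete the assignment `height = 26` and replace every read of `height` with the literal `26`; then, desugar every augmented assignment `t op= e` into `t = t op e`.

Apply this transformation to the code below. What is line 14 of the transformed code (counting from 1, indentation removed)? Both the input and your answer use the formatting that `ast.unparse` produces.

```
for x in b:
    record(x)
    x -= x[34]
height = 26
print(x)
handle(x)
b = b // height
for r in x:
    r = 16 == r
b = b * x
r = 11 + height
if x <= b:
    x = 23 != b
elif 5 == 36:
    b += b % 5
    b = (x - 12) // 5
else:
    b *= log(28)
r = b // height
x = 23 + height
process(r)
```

b = b + b % 5

Transformed code:
for x in b:
    record(x)
    x = x - x[34]
print(x)
handle(x)
b = b // 26
for r in x:
    r = 16 == r
b = b * x
r = 11 + 26
if x <= b:
    x = 23 != b
elif 5 == 36:
    b = b + b % 5
    b = (x - 12) // 5
else:
    b = b * log(28)
r = b // 26
x = 23 + 26
process(r)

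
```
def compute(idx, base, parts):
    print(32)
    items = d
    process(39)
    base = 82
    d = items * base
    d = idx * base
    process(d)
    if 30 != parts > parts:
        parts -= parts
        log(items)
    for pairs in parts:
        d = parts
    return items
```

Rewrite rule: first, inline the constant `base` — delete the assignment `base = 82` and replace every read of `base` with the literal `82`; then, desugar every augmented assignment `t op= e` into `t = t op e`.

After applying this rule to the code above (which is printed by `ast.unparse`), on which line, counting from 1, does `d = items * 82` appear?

Transformed code:
def compute(idx, base, parts):
    print(32)
    items = d
    process(39)
    d = items * 82
    d = idx * 82
    process(d)
    if 30 != parts > parts:
        parts = parts - parts
        log(items)
    for pairs in parts:
        d = parts
    return items

5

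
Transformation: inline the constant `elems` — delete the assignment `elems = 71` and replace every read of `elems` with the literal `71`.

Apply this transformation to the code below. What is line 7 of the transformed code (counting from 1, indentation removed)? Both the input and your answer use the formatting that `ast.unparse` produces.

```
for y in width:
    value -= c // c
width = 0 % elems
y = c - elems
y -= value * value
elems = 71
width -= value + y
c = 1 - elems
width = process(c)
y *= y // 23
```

Transformed code:
for y in width:
    value -= c // c
width = 0 % 71
y = c - 71
y -= value * value
width -= value + y
c = 1 - 71
width = process(c)
y *= y // 23

c = 1 - 71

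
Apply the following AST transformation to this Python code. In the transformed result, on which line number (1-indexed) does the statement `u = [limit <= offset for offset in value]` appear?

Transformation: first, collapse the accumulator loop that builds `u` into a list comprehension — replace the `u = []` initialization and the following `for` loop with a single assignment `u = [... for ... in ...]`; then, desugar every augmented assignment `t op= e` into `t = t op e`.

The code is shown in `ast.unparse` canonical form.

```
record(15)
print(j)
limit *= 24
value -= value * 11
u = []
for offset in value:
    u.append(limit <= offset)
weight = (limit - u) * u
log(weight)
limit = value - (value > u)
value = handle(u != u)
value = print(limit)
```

Transformed code:
record(15)
print(j)
limit = limit * 24
value = value - value * 11
u = [limit <= offset for offset in value]
weight = (limit - u) * u
log(weight)
limit = value - (value > u)
value = handle(u != u)
value = print(limit)

5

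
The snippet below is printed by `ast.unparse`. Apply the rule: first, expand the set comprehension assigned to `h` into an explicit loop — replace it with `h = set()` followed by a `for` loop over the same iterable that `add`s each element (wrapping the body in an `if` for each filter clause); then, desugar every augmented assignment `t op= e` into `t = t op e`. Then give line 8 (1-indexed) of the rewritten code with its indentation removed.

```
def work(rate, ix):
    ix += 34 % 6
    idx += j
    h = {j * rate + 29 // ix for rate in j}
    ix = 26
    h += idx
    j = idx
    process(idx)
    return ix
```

h = h + idx

Transformed code:
def work(rate, ix):
    ix = ix + 34 % 6
    idx = idx + j
    h = set()
    for rate in j:
        h.add(j * rate + 29 // ix)
    ix = 26
    h = h + idx
    j = idx
    process(idx)
    return ix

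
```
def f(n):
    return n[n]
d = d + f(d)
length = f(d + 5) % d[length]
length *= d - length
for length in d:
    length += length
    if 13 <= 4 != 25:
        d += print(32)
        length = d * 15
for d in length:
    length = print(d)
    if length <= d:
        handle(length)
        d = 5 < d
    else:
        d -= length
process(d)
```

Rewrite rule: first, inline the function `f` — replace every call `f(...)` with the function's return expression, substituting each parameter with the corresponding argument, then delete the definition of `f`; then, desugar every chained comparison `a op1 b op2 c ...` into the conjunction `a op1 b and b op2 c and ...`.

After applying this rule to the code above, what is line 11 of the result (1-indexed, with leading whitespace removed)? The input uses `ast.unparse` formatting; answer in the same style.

if length <= d:

Transformed code:
d = d + d[d]
length = (d + 5)[d + 5] % d[length]
length *= d - length
for length in d:
    length += length
    if 13 <= 4 and 4 != 25:
        d += print(32)
        length = d * 15
for d in length:
    length = print(d)
    if length <= d:
        handle(length)
        d = 5 < d
    else:
        d -= length
process(d)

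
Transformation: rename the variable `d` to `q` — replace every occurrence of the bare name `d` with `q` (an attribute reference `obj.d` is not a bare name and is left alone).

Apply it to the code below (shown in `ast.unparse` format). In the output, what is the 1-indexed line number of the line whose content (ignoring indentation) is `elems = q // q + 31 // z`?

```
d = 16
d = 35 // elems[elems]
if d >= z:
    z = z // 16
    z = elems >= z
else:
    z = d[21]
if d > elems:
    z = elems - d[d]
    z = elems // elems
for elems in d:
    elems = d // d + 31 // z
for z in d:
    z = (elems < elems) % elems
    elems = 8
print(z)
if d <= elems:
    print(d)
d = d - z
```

Transformed code:
q = 16
q = 35 // elems[elems]
if q >= z:
    z = z // 16
    z = elems >= z
else:
    z = q[21]
if q > elems:
    z = elems - q[q]
    z = elems // elems
for elems in q:
    elems = q // q + 31 // z
for z in q:
    z = (elems < elems) % elems
    elems = 8
print(z)
if q <= elems:
    print(q)
q = q - z

12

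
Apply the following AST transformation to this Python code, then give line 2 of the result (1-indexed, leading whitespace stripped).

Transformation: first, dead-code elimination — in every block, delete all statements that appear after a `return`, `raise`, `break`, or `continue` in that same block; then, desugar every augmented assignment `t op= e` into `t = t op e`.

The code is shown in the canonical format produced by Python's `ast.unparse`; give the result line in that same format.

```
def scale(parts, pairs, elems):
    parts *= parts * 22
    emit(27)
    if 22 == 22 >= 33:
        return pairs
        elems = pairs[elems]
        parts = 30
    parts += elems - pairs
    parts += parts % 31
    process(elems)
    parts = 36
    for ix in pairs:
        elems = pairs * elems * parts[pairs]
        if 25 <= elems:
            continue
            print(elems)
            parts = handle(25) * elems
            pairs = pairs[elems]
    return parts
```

Transformed code:
def scale(parts, pairs, elems):
    parts = parts * (parts * 22)
    emit(27)
    if 22 == 22 >= 33:
        return pairs
    parts = parts + (elems - pairs)
    parts = parts + parts % 31
    process(elems)
    parts = 36
    for ix in pairs:
        elems = pairs * elems * parts[pairs]
        if 25 <= elems:
            continue
    return parts

parts = parts * (parts * 22)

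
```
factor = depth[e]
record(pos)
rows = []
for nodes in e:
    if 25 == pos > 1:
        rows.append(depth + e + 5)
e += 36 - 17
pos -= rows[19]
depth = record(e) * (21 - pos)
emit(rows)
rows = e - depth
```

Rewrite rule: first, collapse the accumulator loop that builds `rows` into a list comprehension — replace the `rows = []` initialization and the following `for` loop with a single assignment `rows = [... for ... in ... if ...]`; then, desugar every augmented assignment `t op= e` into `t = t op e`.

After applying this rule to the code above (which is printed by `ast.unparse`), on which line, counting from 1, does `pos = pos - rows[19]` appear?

Transformed code:
factor = depth[e]
record(pos)
rows = [depth + e + 5 for nodes in e if 25 == pos > 1]
e = e + (36 - 17)
pos = pos - rows[19]
depth = record(e) * (21 - pos)
emit(rows)
rows = e - depth

5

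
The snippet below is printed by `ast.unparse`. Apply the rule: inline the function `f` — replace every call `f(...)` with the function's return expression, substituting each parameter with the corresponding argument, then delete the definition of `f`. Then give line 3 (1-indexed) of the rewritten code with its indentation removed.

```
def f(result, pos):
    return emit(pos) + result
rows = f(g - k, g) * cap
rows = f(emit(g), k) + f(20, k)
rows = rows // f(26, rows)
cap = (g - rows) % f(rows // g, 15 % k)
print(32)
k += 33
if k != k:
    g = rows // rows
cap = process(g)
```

rows = rows // (emit(rows) + 26)

Transformed code:
rows = (emit(g) + (g - k)) * cap
rows = emit(k) + emit(g) + (emit(k) + 20)
rows = rows // (emit(rows) + 26)
cap = (g - rows) % (emit(15 % k) + rows // g)
print(32)
k += 33
if k != k:
    g = rows // rows
cap = process(g)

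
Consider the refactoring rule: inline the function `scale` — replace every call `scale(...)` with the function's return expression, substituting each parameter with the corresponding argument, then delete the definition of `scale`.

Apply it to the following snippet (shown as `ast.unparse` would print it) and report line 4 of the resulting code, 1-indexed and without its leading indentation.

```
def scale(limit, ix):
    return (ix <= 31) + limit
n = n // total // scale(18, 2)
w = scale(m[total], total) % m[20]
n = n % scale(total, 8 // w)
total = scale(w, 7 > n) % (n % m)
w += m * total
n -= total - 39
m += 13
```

Transformed code:
n = n // total // ((2 <= 31) + 18)
w = ((total <= 31) + m[total]) % m[20]
n = n % ((8 // w <= 31) + total)
total = (((7 > n) <= 31) + w) % (n % m)
w += m * total
n -= total - 39
m += 13

total = (((7 > n) <= 31) + w) % (n % m)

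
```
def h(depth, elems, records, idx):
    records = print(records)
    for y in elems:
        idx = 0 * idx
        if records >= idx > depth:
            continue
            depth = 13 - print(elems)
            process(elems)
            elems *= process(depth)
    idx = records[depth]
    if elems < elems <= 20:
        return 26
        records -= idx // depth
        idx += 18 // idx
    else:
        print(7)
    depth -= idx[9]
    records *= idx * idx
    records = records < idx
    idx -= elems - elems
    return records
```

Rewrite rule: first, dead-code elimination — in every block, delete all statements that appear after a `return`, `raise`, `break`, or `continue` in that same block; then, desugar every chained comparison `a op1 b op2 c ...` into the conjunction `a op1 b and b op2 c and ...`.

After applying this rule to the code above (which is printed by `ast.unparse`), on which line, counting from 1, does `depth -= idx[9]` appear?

12

Transformed code:
def h(depth, elems, records, idx):
    records = print(records)
    for y in elems:
        idx = 0 * idx
        if records >= idx and idx > depth:
            continue
    idx = records[depth]
    if elems < elems and elems <= 20:
        return 26
    else:
        print(7)
    depth -= idx[9]
    records *= idx * idx
    records = records < idx
    idx -= elems - elems
    return records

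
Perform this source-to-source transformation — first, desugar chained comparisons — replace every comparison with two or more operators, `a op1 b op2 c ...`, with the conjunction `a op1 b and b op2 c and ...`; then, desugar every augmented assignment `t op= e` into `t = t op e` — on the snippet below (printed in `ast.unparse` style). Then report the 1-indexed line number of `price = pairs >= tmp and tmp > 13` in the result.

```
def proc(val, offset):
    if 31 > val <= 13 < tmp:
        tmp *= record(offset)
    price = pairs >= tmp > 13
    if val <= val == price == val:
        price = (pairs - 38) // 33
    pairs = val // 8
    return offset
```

Transformed code:
def proc(val, offset):
    if 31 > val and val <= 13 and (13 < tmp):
        tmp = tmp * record(offset)
    price = pairs >= tmp and tmp > 13
    if val <= val and val == price and (price == val):
        price = (pairs - 38) // 33
    pairs = val // 8
    return offset

4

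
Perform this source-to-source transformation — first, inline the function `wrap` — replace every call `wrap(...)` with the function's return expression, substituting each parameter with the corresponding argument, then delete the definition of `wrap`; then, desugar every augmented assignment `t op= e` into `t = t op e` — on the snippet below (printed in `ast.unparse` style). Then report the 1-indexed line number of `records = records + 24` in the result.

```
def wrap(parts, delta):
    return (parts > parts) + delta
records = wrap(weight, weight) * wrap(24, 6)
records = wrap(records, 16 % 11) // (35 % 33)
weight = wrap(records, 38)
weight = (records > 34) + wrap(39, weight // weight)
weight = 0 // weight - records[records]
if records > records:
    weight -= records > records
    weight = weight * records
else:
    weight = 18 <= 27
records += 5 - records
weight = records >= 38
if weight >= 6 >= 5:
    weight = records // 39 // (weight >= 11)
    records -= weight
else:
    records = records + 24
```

17

Transformed code:
records = ((weight > weight) + weight) * ((24 > 24) + 6)
records = ((records > records) + 16 % 11) // (35 % 33)
weight = (records > records) + 38
weight = (records > 34) + ((39 > 39) + weight // weight)
weight = 0 // weight - records[records]
if records > records:
    weight = weight - (records > records)
    weight = weight * records
else:
    weight = 18 <= 27
records = records + (5 - records)
weight = records >= 38
if weight >= 6 >= 5:
    weight = records // 39 // (weight >= 11)
    records = records - weight
else:
    records = records + 24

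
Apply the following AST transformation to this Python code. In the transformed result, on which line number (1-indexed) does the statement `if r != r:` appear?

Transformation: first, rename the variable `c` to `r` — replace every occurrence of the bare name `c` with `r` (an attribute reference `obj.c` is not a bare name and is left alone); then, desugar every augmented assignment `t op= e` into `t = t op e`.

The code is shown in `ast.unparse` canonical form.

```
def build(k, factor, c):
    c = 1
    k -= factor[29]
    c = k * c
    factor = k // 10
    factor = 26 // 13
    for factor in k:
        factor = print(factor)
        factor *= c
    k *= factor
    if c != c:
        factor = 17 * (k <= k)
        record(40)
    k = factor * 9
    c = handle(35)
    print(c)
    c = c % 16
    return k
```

11

Transformed code:
def build(k, factor, r):
    r = 1
    k = k - factor[29]
    r = k * r
    factor = k // 10
    factor = 26 // 13
    for factor in k:
        factor = print(factor)
        factor = factor * r
    k = k * factor
    if r != r:
        factor = 17 * (k <= k)
        record(40)
    k = factor * 9
    r = handle(35)
    print(r)
    r = r % 16
    return k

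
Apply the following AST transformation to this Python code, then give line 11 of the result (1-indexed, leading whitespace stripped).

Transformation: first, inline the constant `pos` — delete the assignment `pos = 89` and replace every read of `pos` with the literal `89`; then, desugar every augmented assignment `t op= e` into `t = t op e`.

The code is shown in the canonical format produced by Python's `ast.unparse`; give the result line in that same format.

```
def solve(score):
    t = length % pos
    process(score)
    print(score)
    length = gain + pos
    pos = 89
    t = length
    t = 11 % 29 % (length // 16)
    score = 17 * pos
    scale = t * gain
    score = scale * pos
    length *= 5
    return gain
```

length = length * 5

Transformed code:
def solve(score):
    t = length % 89
    process(score)
    print(score)
    length = gain + 89
    t = length
    t = 11 % 29 % (length // 16)
    score = 17 * 89
    scale = t * gain
    score = scale * 89
    length = length * 5
    return gain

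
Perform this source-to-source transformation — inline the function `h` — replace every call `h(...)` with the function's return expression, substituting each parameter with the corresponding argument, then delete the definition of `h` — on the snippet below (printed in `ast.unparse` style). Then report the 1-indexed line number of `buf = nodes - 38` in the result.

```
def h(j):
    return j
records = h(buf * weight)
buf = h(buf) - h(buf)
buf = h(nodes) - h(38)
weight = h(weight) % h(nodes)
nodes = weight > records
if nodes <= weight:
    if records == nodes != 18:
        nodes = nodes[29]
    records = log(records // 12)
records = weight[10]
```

3

Transformed code:
records = buf * weight
buf = buf - buf
buf = nodes - 38
weight = weight % nodes
nodes = weight > records
if nodes <= weight:
    if records == nodes != 18:
        nodes = nodes[29]
    records = log(records // 12)
records = weight[10]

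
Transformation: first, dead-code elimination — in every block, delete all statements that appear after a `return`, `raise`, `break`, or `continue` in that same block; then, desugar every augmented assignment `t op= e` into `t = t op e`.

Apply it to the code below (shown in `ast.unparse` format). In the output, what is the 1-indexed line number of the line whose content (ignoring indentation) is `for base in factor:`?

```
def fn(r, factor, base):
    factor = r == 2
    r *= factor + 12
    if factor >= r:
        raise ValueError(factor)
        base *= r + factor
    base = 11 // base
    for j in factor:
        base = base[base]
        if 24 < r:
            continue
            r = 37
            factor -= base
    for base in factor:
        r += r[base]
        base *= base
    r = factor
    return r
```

11

Transformed code:
def fn(r, factor, base):
    factor = r == 2
    r = r * (factor + 12)
    if factor >= r:
        raise ValueError(factor)
    base = 11 // base
    for j in factor:
        base = base[base]
        if 24 < r:
            continue
    for base in factor:
        r = r + r[base]
        base = base * base
    r = factor
    return r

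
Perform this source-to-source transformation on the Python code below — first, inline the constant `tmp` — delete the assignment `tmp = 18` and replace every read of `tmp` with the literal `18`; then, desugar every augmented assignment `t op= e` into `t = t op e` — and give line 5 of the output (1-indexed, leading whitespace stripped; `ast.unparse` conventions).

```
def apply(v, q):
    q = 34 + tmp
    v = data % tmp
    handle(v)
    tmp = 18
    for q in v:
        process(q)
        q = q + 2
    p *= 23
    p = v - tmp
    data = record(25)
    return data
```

Transformed code:
def apply(v, q):
    q = 34 + 18
    v = data % 18
    handle(v)
    for q in v:
        process(q)
        q = q + 2
    p = p * 23
    p = v - 18
    data = record(25)
    return data

for q in v:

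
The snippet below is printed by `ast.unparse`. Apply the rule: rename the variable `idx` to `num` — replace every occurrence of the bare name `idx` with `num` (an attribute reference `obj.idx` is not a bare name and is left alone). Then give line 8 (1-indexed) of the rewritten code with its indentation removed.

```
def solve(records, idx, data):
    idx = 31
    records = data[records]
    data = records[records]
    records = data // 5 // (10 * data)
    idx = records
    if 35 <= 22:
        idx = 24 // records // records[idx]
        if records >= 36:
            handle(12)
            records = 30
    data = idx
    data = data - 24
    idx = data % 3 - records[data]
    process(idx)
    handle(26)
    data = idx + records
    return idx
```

Transformed code:
def solve(records, num, data):
    num = 31
    records = data[records]
    data = records[records]
    records = data // 5 // (10 * data)
    num = records
    if 35 <= 22:
        num = 24 // records // records[num]
        if records >= 36:
            handle(12)
            records = 30
    data = num
    data = data - 24
    num = data % 3 - records[data]
    process(num)
    handle(26)
    data = num + records
    return num

num = 24 // records // records[num]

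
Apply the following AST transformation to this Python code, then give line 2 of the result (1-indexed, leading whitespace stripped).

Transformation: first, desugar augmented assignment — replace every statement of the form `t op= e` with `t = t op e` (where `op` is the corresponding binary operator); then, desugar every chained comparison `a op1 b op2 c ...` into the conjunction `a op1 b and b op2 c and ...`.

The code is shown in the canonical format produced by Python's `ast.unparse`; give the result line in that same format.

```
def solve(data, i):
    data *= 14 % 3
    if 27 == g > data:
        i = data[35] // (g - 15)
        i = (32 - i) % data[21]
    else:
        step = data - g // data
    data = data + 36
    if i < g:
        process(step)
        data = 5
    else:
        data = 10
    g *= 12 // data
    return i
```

Transformed code:
def solve(data, i):
    data = data * (14 % 3)
    if 27 == g and g > data:
        i = data[35] // (g - 15)
        i = (32 - i) % data[21]
    else:
        step = data - g // data
    data = data + 36
    if i < g:
        process(step)
        data = 5
    else:
        data = 10
    g = g * (12 // data)
    return i

data = data * (14 % 3)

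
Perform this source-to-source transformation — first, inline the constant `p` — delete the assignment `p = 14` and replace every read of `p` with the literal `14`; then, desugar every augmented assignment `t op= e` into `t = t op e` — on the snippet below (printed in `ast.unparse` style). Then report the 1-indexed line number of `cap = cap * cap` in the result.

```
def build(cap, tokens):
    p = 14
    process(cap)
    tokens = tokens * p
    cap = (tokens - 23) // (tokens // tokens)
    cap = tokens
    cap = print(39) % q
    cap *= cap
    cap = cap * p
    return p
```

Transformed code:
def build(cap, tokens):
    process(cap)
    tokens = tokens * 14
    cap = (tokens - 23) // (tokens // tokens)
    cap = tokens
    cap = print(39) % q
    cap = cap * cap
    cap = cap * 14
    return 14

7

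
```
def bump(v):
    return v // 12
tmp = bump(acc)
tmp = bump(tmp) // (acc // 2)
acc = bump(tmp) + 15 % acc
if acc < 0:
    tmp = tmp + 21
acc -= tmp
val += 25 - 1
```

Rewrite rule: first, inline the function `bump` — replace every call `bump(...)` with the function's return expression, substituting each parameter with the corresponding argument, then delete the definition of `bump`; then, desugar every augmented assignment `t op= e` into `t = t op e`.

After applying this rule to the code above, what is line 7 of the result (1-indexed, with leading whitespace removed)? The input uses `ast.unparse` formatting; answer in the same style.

val = val + (25 - 1)

Transformed code:
tmp = acc // 12
tmp = tmp // 12 // (acc // 2)
acc = tmp // 12 + 15 % acc
if acc < 0:
    tmp = tmp + 21
acc = acc - tmp
val = val + (25 - 1)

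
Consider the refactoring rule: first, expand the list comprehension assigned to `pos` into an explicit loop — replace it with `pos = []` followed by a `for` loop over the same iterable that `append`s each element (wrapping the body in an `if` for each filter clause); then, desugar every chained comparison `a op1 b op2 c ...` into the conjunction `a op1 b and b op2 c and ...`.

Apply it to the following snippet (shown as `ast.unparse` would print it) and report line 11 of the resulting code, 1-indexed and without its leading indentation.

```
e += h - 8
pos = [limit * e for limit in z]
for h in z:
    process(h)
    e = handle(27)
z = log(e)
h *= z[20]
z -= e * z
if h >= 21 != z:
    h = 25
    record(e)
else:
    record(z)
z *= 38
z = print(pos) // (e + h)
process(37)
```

Transformed code:
e += h - 8
pos = []
for limit in z:
    pos.append(limit * e)
for h in z:
    process(h)
    e = handle(27)
z = log(e)
h *= z[20]
z -= e * z
if h >= 21 and 21 != z:
    h = 25
    record(e)
else:
    record(z)
z *= 38
z = print(pos) // (e + h)
process(37)

if h >= 21 and 21 != z:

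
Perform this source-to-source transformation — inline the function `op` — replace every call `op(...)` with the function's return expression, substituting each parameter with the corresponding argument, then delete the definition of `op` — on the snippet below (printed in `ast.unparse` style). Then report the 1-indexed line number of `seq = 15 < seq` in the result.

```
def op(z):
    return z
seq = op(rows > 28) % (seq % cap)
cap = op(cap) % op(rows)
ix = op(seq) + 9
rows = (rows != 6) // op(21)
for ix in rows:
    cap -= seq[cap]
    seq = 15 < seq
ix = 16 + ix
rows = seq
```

Transformed code:
seq = (rows > 28) % (seq % cap)
cap = cap % rows
ix = seq + 9
rows = (rows != 6) // 21
for ix in rows:
    cap -= seq[cap]
    seq = 15 < seq
ix = 16 + ix
rows = seq

7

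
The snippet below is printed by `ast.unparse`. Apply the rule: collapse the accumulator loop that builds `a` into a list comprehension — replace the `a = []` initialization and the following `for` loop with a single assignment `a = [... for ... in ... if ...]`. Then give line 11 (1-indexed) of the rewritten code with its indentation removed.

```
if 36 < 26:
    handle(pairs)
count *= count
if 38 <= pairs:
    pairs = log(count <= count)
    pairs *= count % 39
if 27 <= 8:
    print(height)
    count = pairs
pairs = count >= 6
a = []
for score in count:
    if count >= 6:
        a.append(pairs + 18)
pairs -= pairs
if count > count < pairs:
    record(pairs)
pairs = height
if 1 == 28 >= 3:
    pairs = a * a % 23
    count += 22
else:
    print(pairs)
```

a = [pairs + 18 for score in count if count >= 6]

Transformed code:
if 36 < 26:
    handle(pairs)
count *= count
if 38 <= pairs:
    pairs = log(count <= count)
    pairs *= count % 39
if 27 <= 8:
    print(height)
    count = pairs
pairs = count >= 6
a = [pairs + 18 for score in count if count >= 6]
pairs -= pairs
if count > count < pairs:
    record(pairs)
pairs = height
if 1 == 28 >= 3:
    pairs = a * a % 23
    count += 22
else:
    print(pairs)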